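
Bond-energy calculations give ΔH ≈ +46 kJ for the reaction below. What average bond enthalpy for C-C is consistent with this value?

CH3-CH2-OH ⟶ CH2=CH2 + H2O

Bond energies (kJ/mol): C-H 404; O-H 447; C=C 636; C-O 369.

D(C-C) ≈ 356 kJ/mol

Let D be the C-C bond energy.
Σ(broken) = 1×D + 5×404 + 1×369 + 1×447 = 2836 + D
Σ(formed) = 4×404 + 1×636 + 2×447 = 3146
ΔH = Σ(broken) − Σ(formed) = (2836 + D) − (3146) = −310 + D
Setting this equal to +46 kJ gives D = 356 kJ/mol.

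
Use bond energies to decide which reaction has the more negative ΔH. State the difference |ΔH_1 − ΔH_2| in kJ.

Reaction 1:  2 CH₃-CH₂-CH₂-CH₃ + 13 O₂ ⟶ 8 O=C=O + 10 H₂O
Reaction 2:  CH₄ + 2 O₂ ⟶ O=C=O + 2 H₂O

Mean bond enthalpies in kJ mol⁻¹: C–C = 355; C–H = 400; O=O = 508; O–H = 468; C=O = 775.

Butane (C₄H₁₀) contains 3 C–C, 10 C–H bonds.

Reaction 1:
  Bonds broken (reactants):
    C–C: 6 × 355 = 2130
    C–H: 20 × 400 = 8000
    O=O: 13 × 508 = 6604
    Σ(broken) = 16734 kJ
  Bonds formed (products):
    C=O: 16 × 775 = 12400
    O–H: 20 × 468 = 9360
    Σ(formed) = 21760 kJ
  ΔH_1 = 16734 − 21760 = −5026 kJ
Reaction 2:
  Bonds broken (reactants):
    C–H: 4 × 400 = 1600
    O=O: 2 × 508 = 1016
    Σ(broken) = 2616 kJ
  Bonds formed (products):
    C=O: 2 × 775 = 1550
    O–H: 4 × 468 = 1872
    Σ(formed) = 3422 kJ
  ΔH_2 = 2616 − 3422 = −806 kJ
ΔH_1 − ΔH_2 = −4220 kJ, so reaction 1 has the more negative ΔH; |ΔH_1 − ΔH_2| = 4220 kJ.

Reaction 1, by 4220 kJ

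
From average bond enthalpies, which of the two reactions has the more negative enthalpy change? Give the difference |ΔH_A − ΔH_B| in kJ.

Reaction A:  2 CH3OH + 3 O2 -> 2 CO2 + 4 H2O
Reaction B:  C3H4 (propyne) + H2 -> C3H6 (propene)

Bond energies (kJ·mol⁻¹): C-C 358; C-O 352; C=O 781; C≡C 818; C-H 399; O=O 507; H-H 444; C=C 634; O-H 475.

Reaction A:
  Bonds broken (reactants):
    C-H: 6 × 399 = 2394
    C-O: 2 × 352 = 704
    O-H: 2 × 475 = 950
    O=O: 3 × 507 = 1521
    Σ(broken) = 5569 kJ
  Bonds formed (products):
    C=O: 4 × 781 = 3124
    O-H: 8 × 475 = 3800
    Σ(formed) = 6924 kJ
  ΔH_A = 5569 − 6924 = −1355 kJ
Reaction B:
  Bonds broken (reactants):
    C≡C: 1 × 818 = 818
    C-C: 1 × 358 = 358
    C-H: 4 × 399 = 1596
    H-H: 1 × 444 = 444
    Σ(broken) = 3216 kJ
  Bonds formed (products):
    C-C: 1 × 358 = 358
    C-H: 6 × 399 = 2394
    C=C: 1 × 634 = 634
    Σ(formed) = 3386 kJ
  ΔH_B = 3216 − 3386 = −170 kJ
ΔH_A − ΔH_B = −1185 kJ, so reaction A has the more negative ΔH; |ΔH_A − ΔH_B| = 1185 kJ.

Reaction A, by 1185 kJ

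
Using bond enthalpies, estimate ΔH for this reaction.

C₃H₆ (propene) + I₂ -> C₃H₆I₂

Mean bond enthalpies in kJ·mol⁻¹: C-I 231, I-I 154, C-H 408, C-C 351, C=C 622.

Bonds broken (reactants):
  C-C: 1 × 351 = 351
  C-H: 6 × 408 = 2448
  C=C: 1 × 622 = 622
  I-I: 1 × 154 = 154
  Σ(broken) = 3575 kJ
Bonds formed (products):
  C-C: 2 × 351 = 702
  C-H: 6 × 408 = 2448
  C-I: 2 × 231 = 462
  Σ(formed) = 3612 kJ
ΔH = Σ(broken) − Σ(formed) = 3575 − 3612 = −37 kJ

ΔH ≈ −37 kJ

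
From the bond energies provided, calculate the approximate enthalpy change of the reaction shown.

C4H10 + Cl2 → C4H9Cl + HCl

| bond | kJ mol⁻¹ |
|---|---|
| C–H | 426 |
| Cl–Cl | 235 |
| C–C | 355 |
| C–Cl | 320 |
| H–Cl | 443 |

Bonds broken (reactants):
  C–C: 3 × 355 = 1065
  C–H: 10 × 426 = 4260
  Cl–Cl: 1 × 235 = 235
  Σ(broken) = 5560 kJ
Bonds formed (products):
  C–C: 3 × 355 = 1065
  C–Cl: 1 × 320 = 320
  C–H: 9 × 426 = 3834
  H–Cl: 1 × 443 = 443
  Σ(formed) = 5662 kJ
ΔH = Σ(broken) − Σ(formed) = 5560 − 5662 = −102 kJ

ΔH ≈ −102 kJ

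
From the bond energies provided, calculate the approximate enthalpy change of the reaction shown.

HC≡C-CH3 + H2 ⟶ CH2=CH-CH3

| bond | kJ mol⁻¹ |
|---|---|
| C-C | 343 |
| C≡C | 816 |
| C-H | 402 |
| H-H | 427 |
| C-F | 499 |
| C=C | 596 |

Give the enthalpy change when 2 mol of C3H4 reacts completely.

Bonds broken (reactants):
  C≡C: 1 × 816 = 816
  C-C: 1 × 343 = 343
  C-H: 4 × 402 = 1608
  H-H: 1 × 427 = 427
  Σ(broken) = 3194 kJ
Bonds formed (products):
  C-C: 1 × 343 = 343
  C-H: 6 × 402 = 2412
  C=C: 1 × 596 = 596
  Σ(formed) = 3351 kJ
ΔH = Σ(broken) − Σ(formed) = 3194 − 3351 = −157 kJ
For 2× the reaction as written: 2 × (−157) = −314 kJ

ΔH = −314 kJ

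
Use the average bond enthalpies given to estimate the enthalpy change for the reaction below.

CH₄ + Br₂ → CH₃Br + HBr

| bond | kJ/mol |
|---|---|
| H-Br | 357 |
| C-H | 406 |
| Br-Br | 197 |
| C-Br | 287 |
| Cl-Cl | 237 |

Bonds broken (reactants):
  Br-Br: 1 × 197 = 197
  C-H: 4 × 406 = 1624
  Σ(broken) = 1821 kJ
Bonds formed (products):
  C-Br: 1 × 287 = 287
  C-H: 3 × 406 = 1218
  H-Br: 1 × 357 = 357
  Σ(formed) = 1862 kJ
ΔH = Σ(broken) − Σ(formed) = 1821 − 1862 = −41 kJ

ΔH ≈ −41 kJ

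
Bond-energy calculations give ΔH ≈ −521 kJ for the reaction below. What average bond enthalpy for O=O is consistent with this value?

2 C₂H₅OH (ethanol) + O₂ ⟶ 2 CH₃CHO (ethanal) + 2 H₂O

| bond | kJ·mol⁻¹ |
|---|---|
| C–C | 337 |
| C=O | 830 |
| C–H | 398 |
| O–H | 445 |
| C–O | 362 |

Let D be the O=O bond energy.
Σ(broken) = 2×337 + 10×398 + 2×362 + 2×445 + 1×D = 6268 + D
Σ(formed) = 2×337 + 8×398 + 2×830 + 4×445 = 7298
ΔH = Σ(broken) − Σ(formed) = (6268 + D) − (7298) = −1030 + D
Setting this equal to −521 kJ gives D = 509 kJ/mol.

D(O=O) ≈ 509 kJ/mol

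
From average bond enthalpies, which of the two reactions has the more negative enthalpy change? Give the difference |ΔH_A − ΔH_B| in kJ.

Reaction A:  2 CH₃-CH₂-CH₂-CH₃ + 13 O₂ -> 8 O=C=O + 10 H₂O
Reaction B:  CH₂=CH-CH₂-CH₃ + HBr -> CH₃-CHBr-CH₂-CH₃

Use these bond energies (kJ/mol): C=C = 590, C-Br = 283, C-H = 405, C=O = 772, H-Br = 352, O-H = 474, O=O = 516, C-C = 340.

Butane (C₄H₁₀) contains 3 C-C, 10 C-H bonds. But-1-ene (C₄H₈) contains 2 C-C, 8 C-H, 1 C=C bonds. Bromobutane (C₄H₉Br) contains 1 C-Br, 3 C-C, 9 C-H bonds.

Reaction A:
  Bonds broken (reactants):
    C-C: 6 × 340 = 2040
    C-H: 20 × 405 = 8100
    O=O: 13 × 516 = 6708
    Σ(broken) = 16848 kJ
  Bonds formed (products):
    C=O: 16 × 772 = 12352
    O-H: 20 × 474 = 9480
    Σ(formed) = 21832 kJ
  ΔH_A = 16848 − 21832 = −4984 kJ
Reaction B:
  Bonds broken (reactants):
    C-C: 2 × 340 = 680
    C-H: 8 × 405 = 3240
    C=C: 1 × 590 = 590
    H-Br: 1 × 352 = 352
    Σ(broken) = 4862 kJ
  Bonds formed (products):
    C-Br: 1 × 283 = 283
    C-C: 3 × 340 = 1020
    C-H: 9 × 405 = 3645
    Σ(formed) = 4948 kJ
  ΔH_B = 4862 − 4948 = −86 kJ
ΔH_A − ΔH_B = −4898 kJ, so reaction A has the more negative ΔH; |ΔH_A − ΔH_B| = 4898 kJ.

Reaction A, by 4898 kJ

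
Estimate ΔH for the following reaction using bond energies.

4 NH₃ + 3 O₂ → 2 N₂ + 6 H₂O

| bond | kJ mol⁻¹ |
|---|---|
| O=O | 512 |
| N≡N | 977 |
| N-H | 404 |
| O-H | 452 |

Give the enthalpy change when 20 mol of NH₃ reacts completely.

ΔH = −4970 kJ

Bonds broken (reactants):
  N-H: 12 × 404 = 4848
  O=O: 3 × 512 = 1536
  Σ(broken) = 6384 kJ
Bonds formed (products):
  N≡N: 2 × 977 = 1954
  O-H: 12 × 452 = 5424
  Σ(formed) = 7378 kJ
ΔH = Σ(broken) − Σ(formed) = 6384 − 7378 = −994 kJ
For 5× the reaction as written: 5 × (−994) = −4970 kJ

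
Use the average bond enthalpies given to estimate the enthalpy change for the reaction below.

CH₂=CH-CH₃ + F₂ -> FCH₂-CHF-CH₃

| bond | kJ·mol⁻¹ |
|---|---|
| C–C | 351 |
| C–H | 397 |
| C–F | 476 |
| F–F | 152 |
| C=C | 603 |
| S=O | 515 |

Bonds broken (reactants):
  C–C: 1 × 351 = 351
  C–H: 6 × 397 = 2382
  C=C: 1 × 603 = 603
  F–F: 1 × 152 = 152
  Σ(broken) = 3488 kJ
Bonds formed (products):
  C–C: 2 × 351 = 702
  C–F: 2 × 476 = 952
  C–H: 6 × 397 = 2382
  Σ(formed) = 4036 kJ
ΔH = Σ(broken) − Σ(formed) = 3488 − 4036 = −548 kJ

ΔH ≈ −548 kJ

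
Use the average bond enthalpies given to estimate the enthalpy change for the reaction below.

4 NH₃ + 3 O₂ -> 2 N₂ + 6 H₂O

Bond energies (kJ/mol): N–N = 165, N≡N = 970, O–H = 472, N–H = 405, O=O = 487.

ΔH ≈ −1283 kJ

Bonds broken (reactants):
  N–H: 12 × 405 = 4860
  O=O: 3 × 487 = 1461
  Σ(broken) = 6321 kJ
Bonds formed (products):
  N≡N: 2 × 970 = 1940
  O–H: 12 × 472 = 5664
  Σ(formed) = 7604 kJ
ΔH = Σ(broken) − Σ(formed) = 6321 − 7604 = −1283 kJ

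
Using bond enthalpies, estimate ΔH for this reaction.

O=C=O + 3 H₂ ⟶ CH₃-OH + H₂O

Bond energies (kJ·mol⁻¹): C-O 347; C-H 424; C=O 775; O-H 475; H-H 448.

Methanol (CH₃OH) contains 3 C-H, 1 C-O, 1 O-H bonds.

Bonds broken (reactants):
  C=O: 2 × 775 = 1550
  H-H: 3 × 448 = 1344
  Σ(broken) = 2894 kJ
Bonds formed (products):
  C-H: 3 × 424 = 1272
  C-O: 1 × 347 = 347
  O-H: 3 × 475 = 1425
  Σ(formed) = 3044 kJ
ΔH = Σ(broken) − Σ(formed) = 2894 − 3044 = −150 kJ

ΔH ≈ −150 kJ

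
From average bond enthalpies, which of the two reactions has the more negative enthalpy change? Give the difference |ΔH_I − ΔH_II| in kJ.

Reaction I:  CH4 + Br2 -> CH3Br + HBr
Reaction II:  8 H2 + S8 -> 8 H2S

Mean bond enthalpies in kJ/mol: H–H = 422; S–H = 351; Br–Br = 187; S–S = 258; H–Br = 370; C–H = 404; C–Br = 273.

Reaction II, by 124 kJ

Reaction I:
  Bonds broken (reactants):
    Br–Br: 1 × 187 = 187
    C–H: 4 × 404 = 1616
    Σ(broken) = 1803 kJ
  Bonds formed (products):
    C–Br: 1 × 273 = 273
    C–H: 3 × 404 = 1212
    H–Br: 1 × 370 = 370
    Σ(formed) = 1855 kJ
  ΔH_I = 1803 − 1855 = −52 kJ
Reaction II:
  Bonds broken (reactants):
    H–H: 8 × 422 = 3376
    S–S: 8 × 258 = 2064
    Σ(broken) = 5440 kJ
  Bonds formed (products):
    S–H: 16 × 351 = 5616
    Σ(formed) = 5616 kJ
  ΔH_II = 5440 − 5616 = −176 kJ
ΔH_I − ΔH_II = +124 kJ, so reaction II has the more negative ΔH; |ΔH_I − ΔH_II| = 124 kJ.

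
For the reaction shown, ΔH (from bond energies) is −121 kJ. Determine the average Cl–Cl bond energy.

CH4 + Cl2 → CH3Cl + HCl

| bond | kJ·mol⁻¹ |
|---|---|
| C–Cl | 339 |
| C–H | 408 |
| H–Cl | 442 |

D(Cl–Cl) ≈ 252 kJ/mol

Let D be the Cl–Cl bond energy.
Σ(broken) = 4×408 + 1×D = 1632 + D
Σ(formed) = 1×339 + 3×408 + 1×442 = 2005
ΔH = Σ(broken) − Σ(formed) = (1632 + D) − (2005) = −373 + D
Setting this equal to −121 kJ gives D = 252 kJ/mol.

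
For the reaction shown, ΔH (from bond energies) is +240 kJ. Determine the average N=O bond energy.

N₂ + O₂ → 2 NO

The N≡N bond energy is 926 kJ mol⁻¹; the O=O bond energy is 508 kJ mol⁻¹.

Let D be the N=O bond energy.
Σ(broken) = 1×926 + 1×508 = 1434
Σ(formed) = 2×D = 2D
ΔH = Σ(broken) − Σ(formed) = (1434) − (2D) = +1434 − 2D
Setting this equal to +240 kJ gives 2D = 1194, so D = 597 kJ/mol.

D(N=O) ≈ 597 kJ/mol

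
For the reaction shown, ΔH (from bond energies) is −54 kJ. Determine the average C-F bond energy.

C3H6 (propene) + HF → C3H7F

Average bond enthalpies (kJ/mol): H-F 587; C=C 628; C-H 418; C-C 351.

Let D be the C-F bond energy.
Σ(broken) = 1×351 + 6×418 + 1×628 + 1×587 = 4074
Σ(formed) = 2×351 + 1×D + 7×418 = 3628 + D
ΔH = Σ(broken) − Σ(formed) = (4074) − (3628 + D) = +446 − D
Setting this equal to −54 kJ gives D = 500 kJ/mol.

D(C-F) ≈ 500 kJ/mol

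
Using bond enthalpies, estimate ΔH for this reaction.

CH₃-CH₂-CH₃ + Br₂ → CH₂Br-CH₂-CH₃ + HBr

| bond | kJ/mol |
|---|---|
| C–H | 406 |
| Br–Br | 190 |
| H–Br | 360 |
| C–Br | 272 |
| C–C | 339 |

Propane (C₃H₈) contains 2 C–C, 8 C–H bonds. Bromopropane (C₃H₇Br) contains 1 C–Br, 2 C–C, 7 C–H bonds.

ΔH ≈ −36 kJ

Bonds broken (reactants):
  Br–Br: 1 × 190 = 190
  C–C: 2 × 339 = 678
  C–H: 8 × 406 = 3248
  Σ(broken) = 4116 kJ
Bonds formed (products):
  C–Br: 1 × 272 = 272
  C–C: 2 × 339 = 678
  C–H: 7 × 406 = 2842
  H–Br: 1 × 360 = 360
  Σ(formed) = 4152 kJ
ΔH = Σ(broken) − Σ(formed) = 4116 − 4152 = −36 kJ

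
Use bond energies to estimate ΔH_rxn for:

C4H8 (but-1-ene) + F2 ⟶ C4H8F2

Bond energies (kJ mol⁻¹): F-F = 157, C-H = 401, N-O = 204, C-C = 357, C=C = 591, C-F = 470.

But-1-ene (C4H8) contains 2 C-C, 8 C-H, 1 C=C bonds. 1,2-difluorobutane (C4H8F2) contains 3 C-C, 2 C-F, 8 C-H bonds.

Bonds broken (reactants):
  C-C: 2 × 357 = 714
  C-H: 8 × 401 = 3208
  C=C: 1 × 591 = 591
  F-F: 1 × 157 = 157
  Σ(broken) = 4670 kJ
Bonds formed (products):
  C-C: 3 × 357 = 1071
  C-F: 2 × 470 = 940
  C-H: 8 × 401 = 3208
  Σ(formed) = 5219 kJ
ΔH = Σ(broken) − Σ(formed) = 4670 − 5219 = −549 kJ

ΔH ≈ −549 kJ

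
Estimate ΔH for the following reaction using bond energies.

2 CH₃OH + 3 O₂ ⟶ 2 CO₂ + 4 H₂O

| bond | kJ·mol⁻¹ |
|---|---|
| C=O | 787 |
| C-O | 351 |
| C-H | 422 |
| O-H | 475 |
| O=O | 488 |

Bonds broken (reactants):
  C-H: 6 × 422 = 2532
  C-O: 2 × 351 = 702
  O-H: 2 × 475 = 950
  O=O: 3 × 488 = 1464
  Σ(broken) = 5648 kJ
Bonds formed (products):
  C=O: 4 × 787 = 3148
  O-H: 8 × 475 = 3800
  Σ(formed) = 6948 kJ
ΔH = Σ(broken) − Σ(formed) = 5648 − 6948 = −1300 kJ

ΔH ≈ −1300 kJ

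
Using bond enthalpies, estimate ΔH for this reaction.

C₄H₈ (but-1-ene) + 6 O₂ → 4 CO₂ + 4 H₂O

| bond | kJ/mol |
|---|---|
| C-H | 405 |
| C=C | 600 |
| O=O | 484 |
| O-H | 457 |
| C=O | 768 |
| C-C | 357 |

Bonds broken (reactants):
  C-C: 2 × 357 = 714
  C-H: 8 × 405 = 3240
  C=C: 1 × 600 = 600
  O=O: 6 × 484 = 2904
  Σ(broken) = 7458 kJ
Bonds formed (products):
  C=O: 8 × 768 = 6144
  O-H: 8 × 457 = 3656
  Σ(formed) = 9800 kJ
ΔH = Σ(broken) − Σ(formed) = 7458 − 9800 = −2342 kJ

ΔH ≈ −2342 kJ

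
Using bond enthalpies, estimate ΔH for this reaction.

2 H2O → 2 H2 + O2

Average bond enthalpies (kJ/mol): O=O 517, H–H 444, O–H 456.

ΔH ≈ +419 kJ

Bonds broken (reactants):
  O–H: 4 × 456 = 1824
  Σ(broken) = 1824 kJ
Bonds formed (products):
  H–H: 2 × 444 = 888
  O=O: 1 × 517 = 517
  Σ(formed) = 1405 kJ
ΔH = Σ(broken) − Σ(formed) = 1824 − 1405 = +419 kJ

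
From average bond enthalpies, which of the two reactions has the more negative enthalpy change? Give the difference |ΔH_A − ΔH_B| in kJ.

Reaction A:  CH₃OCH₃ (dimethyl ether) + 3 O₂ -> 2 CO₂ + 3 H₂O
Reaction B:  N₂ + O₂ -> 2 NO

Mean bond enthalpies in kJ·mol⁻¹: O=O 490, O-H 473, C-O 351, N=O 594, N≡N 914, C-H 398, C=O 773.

Reaction A, by 1586 kJ

Reaction A:
  Bonds broken (reactants):
    C-H: 6 × 398 = 2388
    C-O: 2 × 351 = 702
    O=O: 3 × 490 = 1470
    Σ(broken) = 4560 kJ
  Bonds formed (products):
    C=O: 4 × 773 = 3092
    O-H: 6 × 473 = 2838
    Σ(formed) = 5930 kJ
  ΔH_A = 4560 − 5930 = −1370 kJ
Reaction B:
  Bonds broken (reactants):
    N≡N: 1 × 914 = 914
    O=O: 1 × 490 = 490
    Σ(broken) = 1404 kJ
  Bonds formed (products):
    N=O: 2 × 594 = 1188
    Σ(formed) = 1188 kJ
  ΔH_B = 1404 − 1188 = +216 kJ
ΔH_A − ΔH_B = −1586 kJ, so reaction A has the more negative ΔH; |ΔH_A − ΔH_B| = 1586 kJ.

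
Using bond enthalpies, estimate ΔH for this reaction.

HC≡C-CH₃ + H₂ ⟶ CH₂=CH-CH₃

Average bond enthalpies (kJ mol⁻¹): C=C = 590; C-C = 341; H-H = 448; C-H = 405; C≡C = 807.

ΔH ≈ −145 kJ

Bonds broken (reactants):
  C≡C: 1 × 807 = 807
  C-C: 1 × 341 = 341
  C-H: 4 × 405 = 1620
  H-H: 1 × 448 = 448
  Σ(broken) = 3216 kJ
Bonds formed (products):
  C-C: 1 × 341 = 341
  C-H: 6 × 405 = 2430
  C=C: 1 × 590 = 590
  Σ(formed) = 3361 kJ
ΔH = Σ(broken) − Σ(formed) = 3216 − 3361 = −145 kJ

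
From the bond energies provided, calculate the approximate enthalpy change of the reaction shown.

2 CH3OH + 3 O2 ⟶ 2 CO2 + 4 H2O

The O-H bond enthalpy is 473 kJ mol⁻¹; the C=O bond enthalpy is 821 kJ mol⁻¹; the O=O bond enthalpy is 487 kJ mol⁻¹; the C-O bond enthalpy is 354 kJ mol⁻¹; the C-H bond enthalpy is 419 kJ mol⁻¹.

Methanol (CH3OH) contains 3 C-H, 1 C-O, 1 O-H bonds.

Bonds broken (reactants):
  C-H: 6 × 419 = 2514
  C-O: 2 × 354 = 708
  O-H: 2 × 473 = 946
  O=O: 3 × 487 = 1461
  Σ(broken) = 5629 kJ
Bonds formed (products):
  C=O: 4 × 821 = 3284
  O-H: 8 × 473 = 3784
  Σ(formed) = 7068 kJ
ΔH = Σ(broken) − Σ(formed) = 5629 − 7068 = −1439 kJ

ΔH ≈ −1439 kJ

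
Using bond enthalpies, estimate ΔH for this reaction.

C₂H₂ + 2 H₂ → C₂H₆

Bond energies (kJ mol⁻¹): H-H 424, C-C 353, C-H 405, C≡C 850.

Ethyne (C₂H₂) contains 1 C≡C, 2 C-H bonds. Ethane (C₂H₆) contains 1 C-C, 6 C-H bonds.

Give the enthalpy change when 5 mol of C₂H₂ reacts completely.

ΔH = −1375 kJ

Bonds broken (reactants):
  C≡C: 1 × 850 = 850
  C-H: 2 × 405 = 810
  H-H: 2 × 424 = 848
  Σ(broken) = 2508 kJ
Bonds formed (products):
  C-C: 1 × 353 = 353
  C-H: 6 × 405 = 2430
  Σ(formed) = 2783 kJ
ΔH = Σ(broken) − Σ(formed) = 2508 − 2783 = −275 kJ
For 5× the reaction as written: 5 × (−275) = −1375 kJ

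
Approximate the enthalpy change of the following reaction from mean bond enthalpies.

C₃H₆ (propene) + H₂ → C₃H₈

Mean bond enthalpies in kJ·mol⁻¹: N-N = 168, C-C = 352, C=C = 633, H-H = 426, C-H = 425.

ΔH ≈ −143 kJ

Bonds broken (reactants):
  C-C: 1 × 352 = 352
  C-H: 6 × 425 = 2550
  C=C: 1 × 633 = 633
  H-H: 1 × 426 = 426
  Σ(broken) = 3961 kJ
Bonds formed (products):
  C-C: 2 × 352 = 704
  C-H: 8 × 425 = 3400
  Σ(formed) = 4104 kJ
ΔH = Σ(broken) − Σ(formed) = 3961 − 4104 = −143 kJ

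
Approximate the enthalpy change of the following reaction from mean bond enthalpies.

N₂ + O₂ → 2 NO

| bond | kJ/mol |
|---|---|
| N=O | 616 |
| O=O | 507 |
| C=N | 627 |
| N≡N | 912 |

ΔH ≈ +187 kJ

Bonds broken (reactants):
  N≡N: 1 × 912 = 912
  O=O: 1 × 507 = 507
  Σ(broken) = 1419 kJ
Bonds formed (products):
  N=O: 2 × 616 = 1232
  Σ(formed) = 1232 kJ
ΔH = Σ(broken) − Σ(formed) = 1419 − 1232 = +187 kJ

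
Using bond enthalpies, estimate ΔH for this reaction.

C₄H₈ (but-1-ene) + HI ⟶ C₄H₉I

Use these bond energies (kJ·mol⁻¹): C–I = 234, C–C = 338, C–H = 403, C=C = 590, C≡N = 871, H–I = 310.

ΔH ≈ −75 kJ

Bonds broken (reactants):
  C–C: 2 × 338 = 676
  C–H: 8 × 403 = 3224
  C=C: 1 × 590 = 590
  H–I: 1 × 310 = 310
  Σ(broken) = 4800 kJ
Bonds formed (products):
  C–C: 3 × 338 = 1014
  C–H: 9 × 403 = 3627
  C–I: 1 × 234 = 234
  Σ(formed) = 4875 kJ
ΔH = Σ(broken) − Σ(formed) = 4800 − 4875 = −75 kJ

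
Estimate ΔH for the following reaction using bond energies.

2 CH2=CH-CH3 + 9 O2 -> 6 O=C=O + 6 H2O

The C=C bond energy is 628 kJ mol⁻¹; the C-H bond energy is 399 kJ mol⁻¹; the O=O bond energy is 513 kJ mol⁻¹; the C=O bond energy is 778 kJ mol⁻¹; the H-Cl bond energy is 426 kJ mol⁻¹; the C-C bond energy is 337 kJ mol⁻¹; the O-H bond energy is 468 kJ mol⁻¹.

ΔH ≈ −3617 kJ

Bonds broken (reactants):
  C-C: 2 × 337 = 674
  C-H: 12 × 399 = 4788
  C=C: 2 × 628 = 1256
  O=O: 9 × 513 = 4617
  Σ(broken) = 11335 kJ
Bonds formed (products):
  C=O: 12 × 778 = 9336
  O-H: 12 × 468 = 5616
  Σ(formed) = 14952 kJ
ΔH = Σ(broken) − Σ(formed) = 11335 − 14952 = −3617 kJ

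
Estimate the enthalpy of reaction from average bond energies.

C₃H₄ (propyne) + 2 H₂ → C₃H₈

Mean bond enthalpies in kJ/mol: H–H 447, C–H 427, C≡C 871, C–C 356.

Bonds broken (reactants):
  C≡C: 1 × 871 = 871
  C–C: 1 × 356 = 356
  C–H: 4 × 427 = 1708
  H–H: 2 × 447 = 894
  Σ(broken) = 3829 kJ
Bonds formed (products):
  C–C: 2 × 356 = 712
  C–H: 8 × 427 = 3416
  Σ(formed) = 4128 kJ
ΔH = Σ(broken) − Σ(formed) = 3829 − 4128 = −299 kJ

ΔH ≈ −299 kJ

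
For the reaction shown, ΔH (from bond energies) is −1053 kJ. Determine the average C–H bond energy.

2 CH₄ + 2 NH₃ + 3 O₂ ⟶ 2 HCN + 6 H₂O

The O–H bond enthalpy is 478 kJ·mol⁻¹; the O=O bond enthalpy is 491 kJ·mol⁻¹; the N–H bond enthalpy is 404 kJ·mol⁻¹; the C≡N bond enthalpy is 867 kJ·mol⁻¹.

Let D be the C–H bond energy.
Σ(broken) = 8×D + 6×404 + 3×491 = 3897 + 8D
Σ(formed) = 2×867 + 2×D + 12×478 = 7470 + 2D
ΔH = Σ(broken) − Σ(formed) = (3897 + 8D) − (7470 + 2D) = −3573 + 6D
Setting this equal to −1053 kJ gives 6D = 2520, so D = 420 kJ/mol.

D(C–H) ≈ 420 kJ/mol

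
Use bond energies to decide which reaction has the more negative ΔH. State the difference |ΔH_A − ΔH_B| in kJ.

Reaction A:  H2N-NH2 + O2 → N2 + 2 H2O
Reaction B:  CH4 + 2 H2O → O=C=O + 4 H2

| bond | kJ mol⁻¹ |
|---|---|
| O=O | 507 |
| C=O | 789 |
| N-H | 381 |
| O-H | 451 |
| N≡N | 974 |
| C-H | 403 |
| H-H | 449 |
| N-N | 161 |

Reaction A:
  Bonds broken (reactants):
    N-H: 4 × 381 = 1524
    N-N: 1 × 161 = 161
    O=O: 1 × 507 = 507
    Σ(broken) = 2192 kJ
  Bonds formed (products):
    N≡N: 1 × 974 = 974
    O-H: 4 × 451 = 1804
    Σ(formed) = 2778 kJ
  ΔH_A = 2192 − 2778 = −586 kJ
Reaction B:
  Bonds broken (reactants):
    C-H: 4 × 403 = 1612
    O-H: 4 × 451 = 1804
    Σ(broken) = 3416 kJ
  Bonds formed (products):
    C=O: 2 × 789 = 1578
    H-H: 4 × 449 = 1796
    Σ(formed) = 3374 kJ
  ΔH_B = 3416 − 3374 = +42 kJ
ΔH_A − ΔH_B = −628 kJ, so reaction A has the more negative ΔH; |ΔH_A − ΔH_B| = 628 kJ.

Reaction A, by 628 kJ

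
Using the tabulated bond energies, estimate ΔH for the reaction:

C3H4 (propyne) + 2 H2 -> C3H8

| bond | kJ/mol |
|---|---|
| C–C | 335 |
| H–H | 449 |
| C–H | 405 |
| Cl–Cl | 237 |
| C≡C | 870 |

ΔH ≈ −187 kJ

Bonds broken (reactants):
  C≡C: 1 × 870 = 870
  C–C: 1 × 335 = 335
  C–H: 4 × 405 = 1620
  H–H: 2 × 449 = 898
  Σ(broken) = 3723 kJ
Bonds formed (products):
  C–C: 2 × 335 = 670
  C–H: 8 × 405 = 3240
  Σ(formed) = 3910 kJ
ΔH = Σ(broken) − Σ(formed) = 3723 − 3910 = −187 kJ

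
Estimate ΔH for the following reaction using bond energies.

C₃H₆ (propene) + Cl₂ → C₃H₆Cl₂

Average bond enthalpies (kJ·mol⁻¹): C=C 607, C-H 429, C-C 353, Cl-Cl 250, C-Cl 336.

ΔH ≈ −168 kJ

Bonds broken (reactants):
  C-C: 1 × 353 = 353
  C-H: 6 × 429 = 2574
  C=C: 1 × 607 = 607
  Cl-Cl: 1 × 250 = 250
  Σ(broken) = 3784 kJ
Bonds formed (products):
  C-C: 2 × 353 = 706
  C-Cl: 2 × 336 = 672
  C-H: 6 × 429 = 2574
  Σ(formed) = 3952 kJ
ΔH = Σ(broken) − Σ(formed) = 3784 − 3952 = −168 kJ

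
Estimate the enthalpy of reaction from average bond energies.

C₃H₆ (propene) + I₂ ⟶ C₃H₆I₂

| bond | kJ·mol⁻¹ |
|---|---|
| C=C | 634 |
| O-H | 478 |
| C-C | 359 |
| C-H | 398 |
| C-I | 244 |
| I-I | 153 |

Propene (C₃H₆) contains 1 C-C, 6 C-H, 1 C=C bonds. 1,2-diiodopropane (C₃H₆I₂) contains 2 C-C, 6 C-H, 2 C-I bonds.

Bonds broken (reactants):
  C-C: 1 × 359 = 359
  C-H: 6 × 398 = 2388
  C=C: 1 × 634 = 634
  I-I: 1 × 153 = 153
  Σ(broken) = 3534 kJ
Bonds formed (products):
  C-C: 2 × 359 = 718
  C-H: 6 × 398 = 2388
  C-I: 2 × 244 = 488
  Σ(formed) = 3594 kJ
ΔH = Σ(broken) − Σ(formed) = 3534 − 3594 = −60 kJ

ΔH ≈ −60 kJ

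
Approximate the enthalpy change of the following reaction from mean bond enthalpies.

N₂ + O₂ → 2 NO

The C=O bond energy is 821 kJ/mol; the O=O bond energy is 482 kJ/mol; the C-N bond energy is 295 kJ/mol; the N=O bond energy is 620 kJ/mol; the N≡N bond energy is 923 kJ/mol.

Bonds broken (reactants):
  N≡N: 1 × 923 = 923
  O=O: 1 × 482 = 482
  Σ(broken) = 1405 kJ
Bonds formed (products):
  N=O: 2 × 620 = 1240
  Σ(formed) = 1240 kJ
ΔH = Σ(broken) − Σ(formed) = 1405 − 1240 = +165 kJ

ΔH ≈ +165 kJ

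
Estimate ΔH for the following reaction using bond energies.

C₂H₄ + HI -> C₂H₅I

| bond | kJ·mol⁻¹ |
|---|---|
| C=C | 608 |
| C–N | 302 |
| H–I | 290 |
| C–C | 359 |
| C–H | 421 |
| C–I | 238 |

ΔH ≈ −120 kJ

Bonds broken (reactants):
  C–H: 4 × 421 = 1684
  C=C: 1 × 608 = 608
  H–I: 1 × 290 = 290
  Σ(broken) = 2582 kJ
Bonds formed (products):
  C–C: 1 × 359 = 359
  C–H: 5 × 421 = 2105
  C–I: 1 × 238 = 238
  Σ(formed) = 2702 kJ
ΔH = Σ(broken) − Σ(formed) = 2582 − 2702 = −120 kJ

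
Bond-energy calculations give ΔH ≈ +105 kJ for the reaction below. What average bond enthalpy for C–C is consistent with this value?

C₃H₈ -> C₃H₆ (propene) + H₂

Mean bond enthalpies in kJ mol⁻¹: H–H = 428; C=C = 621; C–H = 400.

D(C–C) ≈ 354 kJ/mol

Let D be the C–C bond energy.
Σ(broken) = 2×D + 8×400 = 3200 + 2D
Σ(formed) = 1×D + 6×400 + 1×621 + 1×428 = 3449 + D
ΔH = Σ(broken) − Σ(formed) = (3200 + 2D) − (3449 + D) = −249 + D
Setting this equal to +105 kJ gives D = 354 kJ/mol.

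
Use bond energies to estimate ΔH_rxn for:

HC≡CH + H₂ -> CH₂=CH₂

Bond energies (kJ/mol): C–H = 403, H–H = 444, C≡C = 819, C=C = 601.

Bonds broken (reactants):
  C≡C: 1 × 819 = 819
  C–H: 2 × 403 = 806
  H–H: 1 × 444 = 444
  Σ(broken) = 2069 kJ
Bonds formed (products):
  C–H: 4 × 403 = 1612
  C=C: 1 × 601 = 601
  Σ(formed) = 2213 kJ
ΔH = Σ(broken) − Σ(formed) = 2069 − 2213 = −144 kJ

ΔH ≈ −144 kJ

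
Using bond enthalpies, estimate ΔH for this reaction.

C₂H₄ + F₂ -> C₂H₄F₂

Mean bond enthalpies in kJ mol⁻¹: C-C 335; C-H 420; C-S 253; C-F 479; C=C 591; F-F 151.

ΔH ≈ −551 kJ

Bonds broken (reactants):
  C-H: 4 × 420 = 1680
  C=C: 1 × 591 = 591
  F-F: 1 × 151 = 151
  Σ(broken) = 2422 kJ
Bonds formed (products):
  C-C: 1 × 335 = 335
  C-F: 2 × 479 = 958
  C-H: 4 × 420 = 1680
  Σ(formed) = 2973 kJ
ΔH = Σ(broken) − Σ(formed) = 2422 − 2973 = −551 kJ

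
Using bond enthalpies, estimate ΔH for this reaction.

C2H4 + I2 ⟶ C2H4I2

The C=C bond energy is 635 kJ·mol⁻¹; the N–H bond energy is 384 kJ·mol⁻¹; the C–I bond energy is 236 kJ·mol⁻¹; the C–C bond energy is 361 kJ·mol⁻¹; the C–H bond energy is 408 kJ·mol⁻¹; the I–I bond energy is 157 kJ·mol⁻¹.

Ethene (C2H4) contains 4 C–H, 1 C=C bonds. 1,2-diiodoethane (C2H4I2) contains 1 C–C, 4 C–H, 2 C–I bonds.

ΔH ≈ −41 kJ

Bonds broken (reactants):
  C–H: 4 × 408 = 1632
  C=C: 1 × 635 = 635
  I–I: 1 × 157 = 157
  Σ(broken) = 2424 kJ
Bonds formed (products):
  C–C: 1 × 361 = 361
  C–H: 4 × 408 = 1632
  C–I: 2 × 236 = 472
  Σ(formed) = 2465 kJ
ΔH = Σ(broken) − Σ(formed) = 2424 − 2465 = −41 kJ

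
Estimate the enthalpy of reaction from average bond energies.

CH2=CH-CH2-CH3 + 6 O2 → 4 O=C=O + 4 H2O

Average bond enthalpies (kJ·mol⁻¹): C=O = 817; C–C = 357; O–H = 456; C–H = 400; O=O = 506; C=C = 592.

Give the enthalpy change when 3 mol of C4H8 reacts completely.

ΔH = −7926 kJ

Bonds broken (reactants):
  C–C: 2 × 357 = 714
  C–H: 8 × 400 = 3200
  C=C: 1 × 592 = 592
  O=O: 6 × 506 = 3036
  Σ(broken) = 7542 kJ
Bonds formed (products):
  C=O: 8 × 817 = 6536
  O–H: 8 × 456 = 3648
  Σ(formed) = 10184 kJ
ΔH = Σ(broken) − Σ(formed) = 7542 − 10184 = −2642 kJ
For 3× the reaction as written: 3 × (−2642) = −7926 kJ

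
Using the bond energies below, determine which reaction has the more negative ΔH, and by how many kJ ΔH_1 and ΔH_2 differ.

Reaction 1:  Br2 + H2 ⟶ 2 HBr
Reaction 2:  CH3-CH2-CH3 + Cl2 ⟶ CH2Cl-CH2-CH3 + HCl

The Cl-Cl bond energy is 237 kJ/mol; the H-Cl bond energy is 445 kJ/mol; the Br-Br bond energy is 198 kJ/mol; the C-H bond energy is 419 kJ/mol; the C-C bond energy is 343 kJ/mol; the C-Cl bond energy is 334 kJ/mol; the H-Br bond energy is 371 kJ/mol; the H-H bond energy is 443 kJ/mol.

Reaction 2, by 22 kJ

Reaction 1:
  Bonds broken (reactants):
    Br-Br: 1 × 198 = 198
    H-H: 1 × 443 = 443
    Σ(broken) = 641 kJ
  Bonds formed (products):
    H-Br: 2 × 371 = 742
    Σ(formed) = 742 kJ
  ΔH_1 = 641 − 742 = −101 kJ
Reaction 2:
  Bonds broken (reactants):
    C-C: 2 × 343 = 686
    C-H: 8 × 419 = 3352
    Cl-Cl: 1 × 237 = 237
    Σ(broken) = 4275 kJ
  Bonds formed (products):
    C-C: 2 × 343 = 686
    C-Cl: 1 × 334 = 334
    C-H: 7 × 419 = 2933
    H-Cl: 1 × 445 = 445
    Σ(formed) = 4398 kJ
  ΔH_2 = 4275 − 4398 = −123 kJ
ΔH_1 − ΔH_2 = +22 kJ, so reaction 2 has the more negative ΔH; |ΔH_1 − ΔH_2| = 22 kJ.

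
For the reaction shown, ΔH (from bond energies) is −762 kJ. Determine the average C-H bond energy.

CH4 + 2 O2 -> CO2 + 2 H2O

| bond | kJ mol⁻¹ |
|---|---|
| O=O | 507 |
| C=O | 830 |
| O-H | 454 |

D(C-H) ≈ 425 kJ/mol

Let D be the C-H bond energy.
Σ(broken) = 4×D + 2×507 = 1014 + 4D
Σ(formed) = 2×830 + 4×454 = 3476
ΔH = Σ(broken) − Σ(formed) = (1014 + 4D) − (3476) = −2462 + 4D
Setting this equal to −762 kJ gives 4D = 1700, so D = 425 kJ/mol.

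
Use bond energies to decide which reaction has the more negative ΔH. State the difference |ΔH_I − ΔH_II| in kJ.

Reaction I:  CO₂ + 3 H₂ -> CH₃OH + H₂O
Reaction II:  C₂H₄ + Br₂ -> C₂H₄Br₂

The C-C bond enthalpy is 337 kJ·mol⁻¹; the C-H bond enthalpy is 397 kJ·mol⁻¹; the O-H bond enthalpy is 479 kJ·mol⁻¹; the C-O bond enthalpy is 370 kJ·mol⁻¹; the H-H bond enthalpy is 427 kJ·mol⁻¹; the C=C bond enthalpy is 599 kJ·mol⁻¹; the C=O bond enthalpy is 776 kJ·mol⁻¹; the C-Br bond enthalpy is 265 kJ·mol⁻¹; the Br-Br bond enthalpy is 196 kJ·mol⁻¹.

Reaction I:
  Bonds broken (reactants):
    C=O: 2 × 776 = 1552
    H-H: 3 × 427 = 1281
    Σ(broken) = 2833 kJ
  Bonds formed (products):
    C-H: 3 × 397 = 1191
    C-O: 1 × 370 = 370
    O-H: 3 × 479 = 1437
    Σ(formed) = 2998 kJ
  ΔH_I = 2833 − 2998 = −165 kJ
Reaction II:
  Bonds broken (reactants):
    Br-Br: 1 × 196 = 196
    C-H: 4 × 397 = 1588
    C=C: 1 × 599 = 599
    Σ(broken) = 2383 kJ
  Bonds formed (products):
    C-Br: 2 × 265 = 530
    C-C: 1 × 337 = 337
    C-H: 4 × 397 = 1588
    Σ(formed) = 2455 kJ
  ΔH_II = 2383 − 2455 = −72 kJ
ΔH_I − ΔH_II = −93 kJ, so reaction I has the more negative ΔH; |ΔH_I − ΔH_II| = 93 kJ.

Reaction I, by 93 kJ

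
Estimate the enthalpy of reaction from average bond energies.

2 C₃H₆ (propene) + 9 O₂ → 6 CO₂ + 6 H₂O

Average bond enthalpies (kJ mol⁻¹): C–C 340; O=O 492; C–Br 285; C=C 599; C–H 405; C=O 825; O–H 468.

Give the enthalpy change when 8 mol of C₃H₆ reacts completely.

Bonds broken (reactants):
  C–C: 2 × 340 = 680
  C–H: 12 × 405 = 4860
  C=C: 2 × 599 = 1198
  O=O: 9 × 492 = 4428
  Σ(broken) = 11166 kJ
Bonds formed (products):
  C=O: 12 × 825 = 9900
  O–H: 12 × 468 = 5616
  Σ(formed) = 15516 kJ
ΔH = Σ(broken) − Σ(formed) = 11166 − 15516 = −4350 kJ
For 4× the reaction as written: 4 × (−4350) = −17400 kJ

ΔH = −17400 kJ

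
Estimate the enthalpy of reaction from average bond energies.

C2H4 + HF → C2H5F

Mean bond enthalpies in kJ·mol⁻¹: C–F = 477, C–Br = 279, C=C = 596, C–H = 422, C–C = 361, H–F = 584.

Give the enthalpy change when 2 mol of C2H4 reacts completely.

ΔH = −160 kJ

Bonds broken (reactants):
  C–H: 4 × 422 = 1688
  C=C: 1 × 596 = 596
  H–F: 1 × 584 = 584
  Σ(broken) = 2868 kJ
Bonds formed (products):
  C–C: 1 × 361 = 361
  C–F: 1 × 477 = 477
  C–H: 5 × 422 = 2110
  Σ(formed) = 2948 kJ
ΔH = Σ(broken) − Σ(formed) = 2868 − 2948 = −80 kJ
For 2× the reaction as written: 2 × (−80) = −160 kJ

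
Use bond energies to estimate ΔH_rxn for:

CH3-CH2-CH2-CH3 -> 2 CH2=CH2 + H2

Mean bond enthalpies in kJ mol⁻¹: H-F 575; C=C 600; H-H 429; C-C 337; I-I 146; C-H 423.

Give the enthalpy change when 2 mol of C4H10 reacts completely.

ΔH = +456 kJ

Bonds broken (reactants):
  C-C: 3 × 337 = 1011
  C-H: 10 × 423 = 4230
  Σ(broken) = 5241 kJ
Bonds formed (products):
  C-H: 8 × 423 = 3384
  C=C: 2 × 600 = 1200
  H-H: 1 × 429 = 429
  Σ(formed) = 5013 kJ
ΔH = Σ(broken) − Σ(formed) = 5241 − 5013 = +228 kJ
For 2× the reaction as written: 2 × (+228) = +456 kJ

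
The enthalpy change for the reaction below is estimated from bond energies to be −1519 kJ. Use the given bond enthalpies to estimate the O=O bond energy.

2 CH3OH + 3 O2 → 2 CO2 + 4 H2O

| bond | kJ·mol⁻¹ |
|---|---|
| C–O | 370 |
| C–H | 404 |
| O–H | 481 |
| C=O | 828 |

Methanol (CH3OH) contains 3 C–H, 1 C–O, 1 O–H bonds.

Let D be the O=O bond energy.
Σ(broken) = 6×404 + 2×370 + 2×481 + 3×D = 4126 + 3D
Σ(formed) = 4×828 + 8×481 = 7160
ΔH = Σ(broken) − Σ(formed) = (4126 + 3D) − (7160) = −3034 + 3D
Setting this equal to −1519 kJ gives 3D = 1515, so D = 505 kJ/mol.

D(O=O) ≈ 505 kJ/mol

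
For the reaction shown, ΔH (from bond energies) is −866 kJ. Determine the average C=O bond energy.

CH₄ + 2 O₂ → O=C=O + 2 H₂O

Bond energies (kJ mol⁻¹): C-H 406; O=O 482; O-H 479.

D(C=O) ≈ 769 kJ/mol

Let D be the C=O bond energy.
Σ(broken) = 4×406 + 2×482 = 2588
Σ(formed) = 2×D + 4×479 = 1916 + 2D
ΔH = Σ(broken) − Σ(formed) = (2588) − (1916 + 2D) = +672 − 2D
Setting this equal to −866 kJ gives 2D = 1538, so D = 769 kJ/mol.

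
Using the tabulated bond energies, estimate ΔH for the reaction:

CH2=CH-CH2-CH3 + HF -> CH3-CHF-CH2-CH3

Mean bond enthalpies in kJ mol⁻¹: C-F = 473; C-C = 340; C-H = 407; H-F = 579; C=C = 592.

Bonds broken (reactants):
  C-C: 2 × 340 = 680
  C-H: 8 × 407 = 3256
  C=C: 1 × 592 = 592
  H-F: 1 × 579 = 579
  Σ(broken) = 5107 kJ
Bonds formed (products):
  C-C: 3 × 340 = 1020
  C-F: 1 × 473 = 473
  C-H: 9 × 407 = 3663
  Σ(formed) = 5156 kJ
ΔH = Σ(broken) − Σ(formed) = 5107 − 5156 = −49 kJ

ΔH ≈ −49 kJ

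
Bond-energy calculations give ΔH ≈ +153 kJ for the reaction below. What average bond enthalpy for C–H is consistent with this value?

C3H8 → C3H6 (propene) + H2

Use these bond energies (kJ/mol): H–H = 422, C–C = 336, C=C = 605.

Let D be the C–H bond energy.
Σ(broken) = 2×336 + 8×D = 672 + 8D
Σ(formed) = 1×336 + 6×D + 1×605 + 1×422 = 1363 + 6D
ΔH = Σ(broken) − Σ(formed) = (672 + 8D) − (1363 + 6D) = −691 + 2D
Setting this equal to +153 kJ gives 2D = 844, so D = 422 kJ/mol.

D(C–H) ≈ 422 kJ/mol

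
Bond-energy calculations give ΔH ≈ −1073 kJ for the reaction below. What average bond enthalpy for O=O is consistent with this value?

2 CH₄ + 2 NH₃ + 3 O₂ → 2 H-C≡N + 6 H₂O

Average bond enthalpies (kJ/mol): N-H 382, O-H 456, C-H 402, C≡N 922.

Let D be the O=O bond energy.
Σ(broken) = 8×402 + 6×382 + 3×D = 5508 + 3D
Σ(formed) = 2×922 + 2×402 + 12×456 = 8120
ΔH = Σ(broken) − Σ(formed) = (5508 + 3D) − (8120) = −2612 + 3D
Setting this equal to −1073 kJ gives 3D = 1539, so D = 513 kJ/mol.

D(O=O) ≈ 513 kJ/mol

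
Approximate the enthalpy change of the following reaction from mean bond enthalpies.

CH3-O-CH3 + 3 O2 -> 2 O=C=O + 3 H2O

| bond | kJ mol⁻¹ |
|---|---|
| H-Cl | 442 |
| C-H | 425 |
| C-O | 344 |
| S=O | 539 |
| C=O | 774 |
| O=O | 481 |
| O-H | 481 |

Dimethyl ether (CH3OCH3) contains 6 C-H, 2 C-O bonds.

Bonds broken (reactants):
  C-H: 6 × 425 = 2550
  C-O: 2 × 344 = 688
  O=O: 3 × 481 = 1443
  Σ(broken) = 4681 kJ
Bonds formed (products):
  C=O: 4 × 774 = 3096
  O-H: 6 × 481 = 2886
  Σ(formed) = 5982 kJ
ΔH = Σ(broken) − Σ(formed) = 4681 − 5982 = −1301 kJ

ΔH ≈ −1301 kJ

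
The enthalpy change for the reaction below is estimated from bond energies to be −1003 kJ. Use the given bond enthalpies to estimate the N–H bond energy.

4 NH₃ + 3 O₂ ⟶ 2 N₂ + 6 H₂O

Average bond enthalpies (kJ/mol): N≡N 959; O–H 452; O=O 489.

D(N–H) ≈ 406 kJ/mol

Let D be the N–H bond energy.
Σ(broken) = 12×D + 3×489 = 1467 + 12D
Σ(formed) = 2×959 + 12×452 = 7342
ΔH = Σ(broken) − Σ(formed) = (1467 + 12D) − (7342) = −5875 + 12D
Setting this equal to −1003 kJ gives 12D = 4872, so D = 406 kJ/mol.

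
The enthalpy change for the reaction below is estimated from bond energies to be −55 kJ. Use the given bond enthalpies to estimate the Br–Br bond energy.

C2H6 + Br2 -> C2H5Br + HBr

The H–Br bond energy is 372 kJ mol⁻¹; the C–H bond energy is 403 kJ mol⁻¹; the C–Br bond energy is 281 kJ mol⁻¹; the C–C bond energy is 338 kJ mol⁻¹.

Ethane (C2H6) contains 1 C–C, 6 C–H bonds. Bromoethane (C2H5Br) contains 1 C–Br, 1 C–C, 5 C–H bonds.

Let D be the Br–Br bond energy.
Σ(broken) = 1×D + 1×338 + 6×403 = 2756 + D
Σ(formed) = 1×281 + 1×338 + 5×403 + 1×372 = 3006
ΔH = Σ(broken) − Σ(formed) = (2756 + D) − (3006) = −250 + D
Setting this equal to −55 kJ gives D = 195 kJ/mol.

D(Br–Br) ≈ 195 kJ/mol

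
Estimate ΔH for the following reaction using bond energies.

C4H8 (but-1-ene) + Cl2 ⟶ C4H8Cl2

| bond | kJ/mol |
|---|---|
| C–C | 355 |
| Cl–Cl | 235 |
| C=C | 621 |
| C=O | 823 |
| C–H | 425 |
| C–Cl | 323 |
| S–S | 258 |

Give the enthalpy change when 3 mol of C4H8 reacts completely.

ΔH = −435 kJ

Bonds broken (reactants):
  C–C: 2 × 355 = 710
  C–H: 8 × 425 = 3400
  C=C: 1 × 621 = 621
  Cl–Cl: 1 × 235 = 235
  Σ(broken) = 4966 kJ
Bonds formed (products):
  C–C: 3 × 355 = 1065
  C–Cl: 2 × 323 = 646
  C–H: 8 × 425 = 3400
  Σ(formed) = 5111 kJ
ΔH = Σ(broken) − Σ(formed) = 4966 − 5111 = −145 kJ
For 3× the reaction as written: 3 × (−145) = −435 kJ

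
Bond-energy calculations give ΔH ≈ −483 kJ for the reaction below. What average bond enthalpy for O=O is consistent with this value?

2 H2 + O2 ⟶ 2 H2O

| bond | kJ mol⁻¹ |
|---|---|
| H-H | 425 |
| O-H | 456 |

Let D be the O=O bond energy.
Σ(broken) = 2×425 + 1×D = 850 + D
Σ(formed) = 4×456 = 1824
ΔH = Σ(broken) − Σ(formed) = (850 + D) − (1824) = −974 + D
Setting this equal to −483 kJ gives D = 491 kJ/mol.

D(O=O) ≈ 491 kJ/mol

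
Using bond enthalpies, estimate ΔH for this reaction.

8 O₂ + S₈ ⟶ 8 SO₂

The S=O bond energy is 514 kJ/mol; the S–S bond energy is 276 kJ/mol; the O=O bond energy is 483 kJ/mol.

Bonds broken (reactants):
  O=O: 8 × 483 = 3864
  S–S: 8 × 276 = 2208
  Σ(broken) = 6072 kJ
Bonds formed (products):
  S=O: 16 × 514 = 8224
  Σ(formed) = 8224 kJ
ΔH = Σ(broken) − Σ(formed) = 6072 − 8224 = −2152 kJ

ΔH ≈ −2152 kJ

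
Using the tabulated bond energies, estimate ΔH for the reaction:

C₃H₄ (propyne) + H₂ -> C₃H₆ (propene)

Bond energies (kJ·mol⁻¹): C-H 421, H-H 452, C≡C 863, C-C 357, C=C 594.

Bonds broken (reactants):
  C≡C: 1 × 863 = 863
  C-C: 1 × 357 = 357
  C-H: 4 × 421 = 1684
  H-H: 1 × 452 = 452
  Σ(broken) = 3356 kJ
Bonds formed (products):
  C-C: 1 × 357 = 357
  C-H: 6 × 421 = 2526
  C=C: 1 × 594 = 594
  Σ(formed) = 3477 kJ
ΔH = Σ(broken) − Σ(formed) = 3356 − 3477 = −121 kJ

ΔH ≈ −121 kJ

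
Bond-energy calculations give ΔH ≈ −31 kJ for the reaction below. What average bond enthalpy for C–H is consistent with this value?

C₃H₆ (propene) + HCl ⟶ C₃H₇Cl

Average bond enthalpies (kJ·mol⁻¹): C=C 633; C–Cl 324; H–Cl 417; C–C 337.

D(C–H) ≈ 420 kJ/mol

Let D be the C–H bond energy.
Σ(broken) = 1×337 + 6×D + 1×633 + 1×417 = 1387 + 6D
Σ(formed) = 2×337 + 1×324 + 7×D = 998 + 7D
ΔH = Σ(broken) − Σ(formed) = (1387 + 6D) − (998 + 7D) = +389 − D
Setting this equal to −31 kJ gives D = 420 kJ/mol.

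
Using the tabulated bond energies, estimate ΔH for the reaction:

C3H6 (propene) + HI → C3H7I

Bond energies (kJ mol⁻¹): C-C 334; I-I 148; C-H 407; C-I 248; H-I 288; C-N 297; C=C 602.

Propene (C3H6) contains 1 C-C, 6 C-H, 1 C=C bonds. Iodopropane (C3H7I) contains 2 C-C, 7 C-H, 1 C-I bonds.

Bonds broken (reactants):
  C-C: 1 × 334 = 334
  C-H: 6 × 407 = 2442
  C=C: 1 × 602 = 602
  H-I: 1 × 288 = 288
  Σ(broken) = 3666 kJ
Bonds formed (products):
  C-C: 2 × 334 = 668
  C-H: 7 × 407 = 2849
  C-I: 1 × 248 = 248
  Σ(formed) = 3765 kJ
ΔH = Σ(broken) − Σ(formed) = 3666 − 3765 = −99 kJ

ΔH ≈ −99 kJ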